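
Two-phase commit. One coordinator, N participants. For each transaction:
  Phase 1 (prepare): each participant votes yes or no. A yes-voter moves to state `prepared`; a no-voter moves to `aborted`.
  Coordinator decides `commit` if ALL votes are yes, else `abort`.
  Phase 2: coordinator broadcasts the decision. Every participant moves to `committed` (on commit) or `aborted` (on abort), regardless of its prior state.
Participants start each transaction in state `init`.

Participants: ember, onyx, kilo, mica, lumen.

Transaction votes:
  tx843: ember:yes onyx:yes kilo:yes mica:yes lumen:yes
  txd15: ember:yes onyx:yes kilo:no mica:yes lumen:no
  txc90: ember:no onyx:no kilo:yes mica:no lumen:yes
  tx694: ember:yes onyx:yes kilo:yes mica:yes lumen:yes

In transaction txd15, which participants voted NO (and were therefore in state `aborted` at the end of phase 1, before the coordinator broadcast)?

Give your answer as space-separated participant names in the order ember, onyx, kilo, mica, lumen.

Txn txd15 phase 1: ember yes -> prepared; onyx yes -> prepared; kilo no -> aborted; mica yes -> prepared; lumen no -> aborted

Answer: kilo lumen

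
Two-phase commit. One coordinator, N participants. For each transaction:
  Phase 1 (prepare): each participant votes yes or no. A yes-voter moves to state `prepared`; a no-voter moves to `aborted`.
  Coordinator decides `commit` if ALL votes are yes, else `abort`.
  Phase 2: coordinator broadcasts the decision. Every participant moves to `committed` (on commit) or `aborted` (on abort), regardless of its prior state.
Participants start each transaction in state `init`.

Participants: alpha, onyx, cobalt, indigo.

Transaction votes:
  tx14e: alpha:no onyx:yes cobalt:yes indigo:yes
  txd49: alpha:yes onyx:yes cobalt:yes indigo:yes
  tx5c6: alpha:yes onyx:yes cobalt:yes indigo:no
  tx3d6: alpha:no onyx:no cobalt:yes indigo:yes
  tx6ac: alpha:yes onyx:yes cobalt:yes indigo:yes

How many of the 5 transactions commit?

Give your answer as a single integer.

Answer: 2

Derivation:
tx14e: no from alpha -> abort (commits=0)
txd49: all yes -> commit (commits=1)
tx5c6: no from indigo -> abort (commits=1)
tx3d6: no from alpha, onyx -> abort (commits=1)
tx6ac: all yes -> commit (commits=2)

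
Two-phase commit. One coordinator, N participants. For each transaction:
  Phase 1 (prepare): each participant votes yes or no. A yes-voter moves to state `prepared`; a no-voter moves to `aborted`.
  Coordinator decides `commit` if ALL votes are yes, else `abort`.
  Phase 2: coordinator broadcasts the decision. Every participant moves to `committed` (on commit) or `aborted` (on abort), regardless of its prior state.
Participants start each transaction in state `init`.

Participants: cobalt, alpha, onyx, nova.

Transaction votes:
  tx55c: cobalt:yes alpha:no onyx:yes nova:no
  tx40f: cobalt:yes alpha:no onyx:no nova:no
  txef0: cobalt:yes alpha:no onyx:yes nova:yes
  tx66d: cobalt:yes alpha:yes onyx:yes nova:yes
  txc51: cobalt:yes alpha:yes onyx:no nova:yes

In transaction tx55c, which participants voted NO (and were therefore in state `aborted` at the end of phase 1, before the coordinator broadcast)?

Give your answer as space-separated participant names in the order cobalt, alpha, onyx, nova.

Answer: alpha nova

Derivation:
Txn tx55c phase 1: cobalt yes -> prepared; alpha no -> aborted; onyx yes -> prepared; nova no -> aborted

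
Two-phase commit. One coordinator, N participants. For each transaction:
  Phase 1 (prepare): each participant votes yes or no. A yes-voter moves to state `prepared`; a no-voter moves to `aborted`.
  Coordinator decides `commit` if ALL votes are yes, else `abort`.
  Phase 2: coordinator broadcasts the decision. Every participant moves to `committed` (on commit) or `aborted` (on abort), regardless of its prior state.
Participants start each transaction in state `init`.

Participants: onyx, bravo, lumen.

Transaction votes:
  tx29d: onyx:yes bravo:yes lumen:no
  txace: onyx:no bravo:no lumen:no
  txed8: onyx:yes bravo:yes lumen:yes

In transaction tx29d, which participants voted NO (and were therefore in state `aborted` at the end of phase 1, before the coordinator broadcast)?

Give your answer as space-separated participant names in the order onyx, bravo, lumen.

Answer: lumen

Derivation:
Txn tx29d phase 1: onyx yes -> prepared; bravo yes -> prepared; lumen no -> aborted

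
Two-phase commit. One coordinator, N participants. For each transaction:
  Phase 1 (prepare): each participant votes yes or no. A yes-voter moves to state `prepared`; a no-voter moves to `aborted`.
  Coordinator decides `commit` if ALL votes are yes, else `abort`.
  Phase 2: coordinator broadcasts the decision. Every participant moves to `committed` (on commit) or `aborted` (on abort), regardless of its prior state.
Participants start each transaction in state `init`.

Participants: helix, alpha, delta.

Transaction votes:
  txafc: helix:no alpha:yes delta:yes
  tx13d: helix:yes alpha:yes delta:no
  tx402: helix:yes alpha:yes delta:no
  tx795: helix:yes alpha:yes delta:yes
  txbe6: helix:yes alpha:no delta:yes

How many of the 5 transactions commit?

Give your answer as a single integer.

txafc: no from helix -> abort (commits=0)
tx13d: no from delta -> abort (commits=0)
tx402: no from delta -> abort (commits=0)
tx795: all yes -> commit (commits=1)
txbe6: no from alpha -> abort (commits=1)

Answer: 1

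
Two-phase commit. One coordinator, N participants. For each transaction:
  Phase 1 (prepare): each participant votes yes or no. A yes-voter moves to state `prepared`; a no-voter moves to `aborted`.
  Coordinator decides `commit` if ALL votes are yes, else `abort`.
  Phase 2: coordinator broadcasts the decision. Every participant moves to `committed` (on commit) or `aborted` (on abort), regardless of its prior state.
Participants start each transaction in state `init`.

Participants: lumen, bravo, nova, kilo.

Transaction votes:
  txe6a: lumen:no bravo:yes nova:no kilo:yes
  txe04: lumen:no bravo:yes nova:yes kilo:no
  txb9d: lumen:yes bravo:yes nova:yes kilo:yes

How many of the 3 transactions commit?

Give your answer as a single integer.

Answer: 1

Derivation:
txe6a: no from lumen, nova -> abort (commits=0)
txe04: no from lumen, kilo -> abort (commits=0)
txb9d: all yes -> commit (commits=1)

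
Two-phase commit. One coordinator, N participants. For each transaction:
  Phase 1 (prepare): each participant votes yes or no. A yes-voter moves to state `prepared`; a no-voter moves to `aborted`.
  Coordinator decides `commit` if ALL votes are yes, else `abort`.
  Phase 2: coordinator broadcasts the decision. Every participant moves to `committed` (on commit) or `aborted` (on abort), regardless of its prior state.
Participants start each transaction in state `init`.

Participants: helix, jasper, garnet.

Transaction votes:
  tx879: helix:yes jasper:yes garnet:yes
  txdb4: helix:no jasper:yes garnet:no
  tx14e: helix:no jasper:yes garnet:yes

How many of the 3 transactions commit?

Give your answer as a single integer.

Answer: 1

Derivation:
tx879: all yes -> commit (commits=1)
txdb4: no from helix, garnet -> abort (commits=1)
tx14e: no from helix -> abort (commits=1)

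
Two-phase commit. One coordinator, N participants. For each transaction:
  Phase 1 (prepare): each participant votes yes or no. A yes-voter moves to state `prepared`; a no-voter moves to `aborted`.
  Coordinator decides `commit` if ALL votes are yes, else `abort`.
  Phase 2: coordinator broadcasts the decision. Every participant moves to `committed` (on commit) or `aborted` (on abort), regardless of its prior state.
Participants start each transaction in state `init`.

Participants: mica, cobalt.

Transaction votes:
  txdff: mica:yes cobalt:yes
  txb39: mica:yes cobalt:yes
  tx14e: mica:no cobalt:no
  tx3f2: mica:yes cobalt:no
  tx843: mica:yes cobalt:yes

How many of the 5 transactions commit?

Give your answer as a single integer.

txdff: all yes -> commit (commits=1)
txb39: all yes -> commit (commits=2)
tx14e: no from mica, cobalt -> abort (commits=2)
tx3f2: no from cobalt -> abort (commits=2)
tx843: all yes -> commit (commits=3)

Answer: 3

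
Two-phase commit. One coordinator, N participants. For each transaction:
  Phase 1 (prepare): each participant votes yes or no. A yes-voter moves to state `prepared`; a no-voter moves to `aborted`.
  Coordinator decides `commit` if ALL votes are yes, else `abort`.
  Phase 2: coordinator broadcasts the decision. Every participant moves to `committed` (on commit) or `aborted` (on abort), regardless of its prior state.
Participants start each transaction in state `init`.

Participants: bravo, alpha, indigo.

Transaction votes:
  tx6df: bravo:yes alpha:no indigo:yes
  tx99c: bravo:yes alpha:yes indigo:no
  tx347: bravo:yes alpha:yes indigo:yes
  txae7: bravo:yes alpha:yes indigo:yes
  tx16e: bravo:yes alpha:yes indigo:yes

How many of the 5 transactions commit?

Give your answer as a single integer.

tx6df: no from alpha -> abort (commits=0)
tx99c: no from indigo -> abort (commits=0)
tx347: all yes -> commit (commits=1)
txae7: all yes -> commit (commits=2)
tx16e: all yes -> commit (commits=3)

Answer: 3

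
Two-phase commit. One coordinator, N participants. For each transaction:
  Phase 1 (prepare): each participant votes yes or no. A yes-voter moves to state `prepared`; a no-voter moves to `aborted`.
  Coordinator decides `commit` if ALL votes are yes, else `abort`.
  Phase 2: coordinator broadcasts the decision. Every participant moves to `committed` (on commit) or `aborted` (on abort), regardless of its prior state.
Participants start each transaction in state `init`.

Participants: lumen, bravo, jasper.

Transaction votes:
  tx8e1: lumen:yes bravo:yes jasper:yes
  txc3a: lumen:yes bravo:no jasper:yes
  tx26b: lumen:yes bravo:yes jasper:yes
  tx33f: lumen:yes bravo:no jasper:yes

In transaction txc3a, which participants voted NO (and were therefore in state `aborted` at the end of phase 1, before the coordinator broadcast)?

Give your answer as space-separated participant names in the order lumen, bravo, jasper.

Answer: bravo

Derivation:
Txn txc3a phase 1: lumen yes -> prepared; bravo no -> aborted; jasper yes -> prepared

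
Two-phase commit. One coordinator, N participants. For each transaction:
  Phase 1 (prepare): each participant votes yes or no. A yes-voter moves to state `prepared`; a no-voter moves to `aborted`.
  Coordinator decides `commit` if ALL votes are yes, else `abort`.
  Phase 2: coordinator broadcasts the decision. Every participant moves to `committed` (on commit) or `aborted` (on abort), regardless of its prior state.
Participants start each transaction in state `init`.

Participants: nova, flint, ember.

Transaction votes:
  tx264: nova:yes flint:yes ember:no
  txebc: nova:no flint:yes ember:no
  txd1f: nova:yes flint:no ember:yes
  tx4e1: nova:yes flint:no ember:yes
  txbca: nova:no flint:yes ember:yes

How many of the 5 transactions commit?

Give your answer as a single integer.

Answer: 0

Derivation:
tx264: no from ember -> abort (commits=0)
txebc: no from nova, ember -> abort (commits=0)
txd1f: no from flint -> abort (commits=0)
tx4e1: no from flint -> abort (commits=0)
txbca: no from nova -> abort (commits=0)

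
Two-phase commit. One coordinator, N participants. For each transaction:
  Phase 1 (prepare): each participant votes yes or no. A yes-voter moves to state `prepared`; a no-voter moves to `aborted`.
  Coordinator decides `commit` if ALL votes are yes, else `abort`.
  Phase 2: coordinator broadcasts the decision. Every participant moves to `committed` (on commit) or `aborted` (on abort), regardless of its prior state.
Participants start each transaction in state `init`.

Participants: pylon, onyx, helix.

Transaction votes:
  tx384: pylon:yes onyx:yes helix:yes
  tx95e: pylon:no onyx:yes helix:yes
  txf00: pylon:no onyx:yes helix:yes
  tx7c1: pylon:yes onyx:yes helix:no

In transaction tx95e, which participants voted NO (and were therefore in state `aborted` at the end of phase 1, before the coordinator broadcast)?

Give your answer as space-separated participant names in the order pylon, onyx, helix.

Txn tx95e phase 1: pylon no -> aborted; onyx yes -> prepared; helix yes -> prepared

Answer: pylon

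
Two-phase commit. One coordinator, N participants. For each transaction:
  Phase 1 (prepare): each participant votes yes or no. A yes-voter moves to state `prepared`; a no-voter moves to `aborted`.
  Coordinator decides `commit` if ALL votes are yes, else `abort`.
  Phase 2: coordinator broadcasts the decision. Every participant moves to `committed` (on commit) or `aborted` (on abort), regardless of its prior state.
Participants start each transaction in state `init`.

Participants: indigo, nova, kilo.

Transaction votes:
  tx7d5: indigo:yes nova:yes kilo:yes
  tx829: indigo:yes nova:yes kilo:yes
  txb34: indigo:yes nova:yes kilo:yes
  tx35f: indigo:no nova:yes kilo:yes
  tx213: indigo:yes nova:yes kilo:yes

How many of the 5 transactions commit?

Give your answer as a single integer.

tx7d5: all yes -> commit (commits=1)
tx829: all yes -> commit (commits=2)
txb34: all yes -> commit (commits=3)
tx35f: no from indigo -> abort (commits=3)
tx213: all yes -> commit (commits=4)

Answer: 4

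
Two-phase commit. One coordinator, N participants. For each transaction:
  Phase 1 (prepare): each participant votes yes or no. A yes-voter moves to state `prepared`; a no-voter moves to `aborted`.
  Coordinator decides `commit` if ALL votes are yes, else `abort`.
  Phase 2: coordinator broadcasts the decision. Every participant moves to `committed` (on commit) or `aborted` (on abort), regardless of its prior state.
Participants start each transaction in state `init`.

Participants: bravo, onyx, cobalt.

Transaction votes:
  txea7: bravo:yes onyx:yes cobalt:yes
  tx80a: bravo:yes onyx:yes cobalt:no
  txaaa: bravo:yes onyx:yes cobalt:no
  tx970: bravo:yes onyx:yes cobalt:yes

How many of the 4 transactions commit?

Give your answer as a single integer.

Answer: 2

Derivation:
txea7: all yes -> commit (commits=1)
tx80a: no from cobalt -> abort (commits=1)
txaaa: no from cobalt -> abort (commits=1)
tx970: all yes -> commit (commits=2)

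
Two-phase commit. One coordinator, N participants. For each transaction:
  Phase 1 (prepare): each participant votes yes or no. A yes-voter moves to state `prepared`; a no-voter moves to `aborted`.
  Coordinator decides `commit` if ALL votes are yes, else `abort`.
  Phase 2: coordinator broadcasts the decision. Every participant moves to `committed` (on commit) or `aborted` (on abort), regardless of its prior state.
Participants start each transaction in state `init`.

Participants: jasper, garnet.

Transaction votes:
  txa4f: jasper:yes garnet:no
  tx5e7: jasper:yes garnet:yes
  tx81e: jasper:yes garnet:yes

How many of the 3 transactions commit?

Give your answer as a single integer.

Answer: 2

Derivation:
txa4f: no from garnet -> abort (commits=0)
tx5e7: all yes -> commit (commits=1)
tx81e: all yes -> commit (commits=2)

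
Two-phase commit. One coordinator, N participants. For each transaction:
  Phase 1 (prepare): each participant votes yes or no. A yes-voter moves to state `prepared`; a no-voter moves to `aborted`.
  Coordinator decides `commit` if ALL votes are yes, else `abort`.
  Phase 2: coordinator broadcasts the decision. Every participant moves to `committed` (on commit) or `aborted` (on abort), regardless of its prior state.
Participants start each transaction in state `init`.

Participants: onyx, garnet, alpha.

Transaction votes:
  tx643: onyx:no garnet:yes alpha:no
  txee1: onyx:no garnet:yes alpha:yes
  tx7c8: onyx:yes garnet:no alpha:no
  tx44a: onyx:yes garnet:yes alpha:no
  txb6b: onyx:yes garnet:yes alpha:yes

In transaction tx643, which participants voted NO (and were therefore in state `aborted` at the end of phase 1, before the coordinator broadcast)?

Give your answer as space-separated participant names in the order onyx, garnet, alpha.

Txn tx643 phase 1: onyx no -> aborted; garnet yes -> prepared; alpha no -> aborted

Answer: onyx alpha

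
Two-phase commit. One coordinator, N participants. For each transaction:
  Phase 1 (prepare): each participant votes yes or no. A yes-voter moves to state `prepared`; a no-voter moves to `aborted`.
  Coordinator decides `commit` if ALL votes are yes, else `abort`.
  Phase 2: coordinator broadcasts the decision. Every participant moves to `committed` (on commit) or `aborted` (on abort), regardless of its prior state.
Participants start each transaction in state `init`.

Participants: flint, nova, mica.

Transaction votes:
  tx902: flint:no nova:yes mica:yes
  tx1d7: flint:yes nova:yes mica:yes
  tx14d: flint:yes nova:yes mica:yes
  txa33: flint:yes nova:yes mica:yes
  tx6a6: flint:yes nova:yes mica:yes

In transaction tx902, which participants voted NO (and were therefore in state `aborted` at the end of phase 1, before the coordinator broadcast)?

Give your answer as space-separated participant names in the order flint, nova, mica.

Answer: flint

Derivation:
Txn tx902 phase 1: flint no -> aborted; nova yes -> prepared; mica yes -> prepared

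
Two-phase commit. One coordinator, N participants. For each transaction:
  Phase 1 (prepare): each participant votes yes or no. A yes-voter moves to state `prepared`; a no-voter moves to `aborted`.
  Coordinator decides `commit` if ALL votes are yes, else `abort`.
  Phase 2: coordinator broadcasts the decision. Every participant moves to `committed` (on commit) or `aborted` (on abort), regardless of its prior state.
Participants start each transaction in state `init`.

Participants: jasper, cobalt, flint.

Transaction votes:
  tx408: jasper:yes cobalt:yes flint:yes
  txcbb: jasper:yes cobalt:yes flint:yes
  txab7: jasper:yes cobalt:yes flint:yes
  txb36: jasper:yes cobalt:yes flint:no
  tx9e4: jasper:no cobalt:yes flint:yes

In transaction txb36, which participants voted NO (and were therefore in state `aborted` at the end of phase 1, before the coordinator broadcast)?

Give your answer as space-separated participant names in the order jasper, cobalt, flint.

Answer: flint

Derivation:
Txn txb36 phase 1: jasper yes -> prepared; cobalt yes -> prepared; flint no -> aborted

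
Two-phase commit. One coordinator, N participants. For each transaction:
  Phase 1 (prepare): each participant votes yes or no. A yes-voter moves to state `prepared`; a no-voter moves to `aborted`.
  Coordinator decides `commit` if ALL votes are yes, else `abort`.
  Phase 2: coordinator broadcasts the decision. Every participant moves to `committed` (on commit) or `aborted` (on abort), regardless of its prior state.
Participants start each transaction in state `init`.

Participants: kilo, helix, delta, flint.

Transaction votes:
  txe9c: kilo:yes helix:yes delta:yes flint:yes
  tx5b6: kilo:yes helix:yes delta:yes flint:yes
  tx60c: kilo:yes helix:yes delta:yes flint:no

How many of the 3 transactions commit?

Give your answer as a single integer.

txe9c: all yes -> commit (commits=1)
tx5b6: all yes -> commit (commits=2)
tx60c: no from flint -> abort (commits=2)

Answer: 2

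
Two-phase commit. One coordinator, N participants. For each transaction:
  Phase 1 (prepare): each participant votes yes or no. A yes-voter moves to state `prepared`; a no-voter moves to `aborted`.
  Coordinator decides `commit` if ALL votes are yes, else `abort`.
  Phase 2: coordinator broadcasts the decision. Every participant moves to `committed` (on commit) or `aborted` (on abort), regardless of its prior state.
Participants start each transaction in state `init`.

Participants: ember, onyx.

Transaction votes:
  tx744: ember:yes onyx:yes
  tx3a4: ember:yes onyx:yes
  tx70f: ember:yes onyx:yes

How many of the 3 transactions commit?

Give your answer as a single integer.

tx744: all yes -> commit (commits=1)
tx3a4: all yes -> commit (commits=2)
tx70f: all yes -> commit (commits=3)

Answer: 3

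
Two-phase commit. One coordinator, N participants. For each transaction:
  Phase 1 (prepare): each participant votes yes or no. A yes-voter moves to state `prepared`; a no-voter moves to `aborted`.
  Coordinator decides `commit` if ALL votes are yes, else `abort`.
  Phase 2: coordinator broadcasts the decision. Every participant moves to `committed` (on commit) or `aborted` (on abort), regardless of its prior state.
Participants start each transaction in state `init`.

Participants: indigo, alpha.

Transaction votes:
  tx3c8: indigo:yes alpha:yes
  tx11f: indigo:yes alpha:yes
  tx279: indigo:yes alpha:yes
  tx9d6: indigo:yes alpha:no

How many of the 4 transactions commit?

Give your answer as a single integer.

Answer: 3

Derivation:
tx3c8: all yes -> commit (commits=1)
tx11f: all yes -> commit (commits=2)
tx279: all yes -> commit (commits=3)
tx9d6: no from alpha -> abort (commits=3)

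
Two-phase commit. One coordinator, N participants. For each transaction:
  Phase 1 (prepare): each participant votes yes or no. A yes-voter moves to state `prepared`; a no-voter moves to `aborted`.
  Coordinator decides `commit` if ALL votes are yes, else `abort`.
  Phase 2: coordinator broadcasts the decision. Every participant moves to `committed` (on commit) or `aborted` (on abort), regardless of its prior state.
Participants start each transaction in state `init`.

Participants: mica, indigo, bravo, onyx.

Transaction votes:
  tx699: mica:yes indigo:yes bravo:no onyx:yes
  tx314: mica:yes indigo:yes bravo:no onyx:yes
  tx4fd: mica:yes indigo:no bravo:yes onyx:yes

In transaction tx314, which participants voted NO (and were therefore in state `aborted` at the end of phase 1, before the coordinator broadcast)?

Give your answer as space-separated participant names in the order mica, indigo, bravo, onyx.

Answer: bravo

Derivation:
Txn tx314 phase 1: mica yes -> prepared; indigo yes -> prepared; bravo no -> aborted; onyx yes -> prepared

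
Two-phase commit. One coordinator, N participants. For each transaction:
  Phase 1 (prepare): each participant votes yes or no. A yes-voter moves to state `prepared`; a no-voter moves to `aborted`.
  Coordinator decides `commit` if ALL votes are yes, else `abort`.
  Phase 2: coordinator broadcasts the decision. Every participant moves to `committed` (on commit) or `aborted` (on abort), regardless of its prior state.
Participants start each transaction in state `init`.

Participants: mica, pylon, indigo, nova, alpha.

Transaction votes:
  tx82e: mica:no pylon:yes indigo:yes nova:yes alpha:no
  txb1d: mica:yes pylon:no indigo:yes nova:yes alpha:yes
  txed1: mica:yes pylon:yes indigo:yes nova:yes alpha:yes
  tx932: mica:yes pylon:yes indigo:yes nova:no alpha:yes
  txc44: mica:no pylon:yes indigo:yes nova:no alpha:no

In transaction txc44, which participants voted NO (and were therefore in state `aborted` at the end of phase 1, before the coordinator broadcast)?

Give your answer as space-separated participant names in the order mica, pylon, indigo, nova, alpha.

Txn txc44 phase 1: mica no -> aborted; pylon yes -> prepared; indigo yes -> prepared; nova no -> aborted; alpha no -> aborted

Answer: mica nova alpha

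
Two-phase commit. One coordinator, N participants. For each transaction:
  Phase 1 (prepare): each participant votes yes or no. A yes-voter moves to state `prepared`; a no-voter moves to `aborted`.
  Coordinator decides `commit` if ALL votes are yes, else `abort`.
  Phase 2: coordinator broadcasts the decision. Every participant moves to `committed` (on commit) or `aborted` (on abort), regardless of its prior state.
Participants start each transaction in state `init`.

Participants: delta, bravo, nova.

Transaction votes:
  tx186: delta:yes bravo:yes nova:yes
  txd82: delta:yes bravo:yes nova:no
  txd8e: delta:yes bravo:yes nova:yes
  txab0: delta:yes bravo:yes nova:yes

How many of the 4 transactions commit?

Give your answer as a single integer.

Answer: 3

Derivation:
tx186: all yes -> commit (commits=1)
txd82: no from nova -> abort (commits=1)
txd8e: all yes -> commit (commits=2)
txab0: all yes -> commit (commits=3)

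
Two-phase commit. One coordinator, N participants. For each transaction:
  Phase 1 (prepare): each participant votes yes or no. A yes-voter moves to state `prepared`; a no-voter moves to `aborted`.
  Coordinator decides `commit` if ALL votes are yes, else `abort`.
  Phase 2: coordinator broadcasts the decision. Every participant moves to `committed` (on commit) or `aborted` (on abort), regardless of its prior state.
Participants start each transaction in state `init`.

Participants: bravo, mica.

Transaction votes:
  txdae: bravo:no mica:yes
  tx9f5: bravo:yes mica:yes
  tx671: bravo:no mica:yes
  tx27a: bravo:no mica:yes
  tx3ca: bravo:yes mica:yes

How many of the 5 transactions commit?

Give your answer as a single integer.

Answer: 2

Derivation:
txdae: no from bravo -> abort (commits=0)
tx9f5: all yes -> commit (commits=1)
tx671: no from bravo -> abort (commits=1)
tx27a: no from bravo -> abort (commits=1)
tx3ca: all yes -> commit (commits=2)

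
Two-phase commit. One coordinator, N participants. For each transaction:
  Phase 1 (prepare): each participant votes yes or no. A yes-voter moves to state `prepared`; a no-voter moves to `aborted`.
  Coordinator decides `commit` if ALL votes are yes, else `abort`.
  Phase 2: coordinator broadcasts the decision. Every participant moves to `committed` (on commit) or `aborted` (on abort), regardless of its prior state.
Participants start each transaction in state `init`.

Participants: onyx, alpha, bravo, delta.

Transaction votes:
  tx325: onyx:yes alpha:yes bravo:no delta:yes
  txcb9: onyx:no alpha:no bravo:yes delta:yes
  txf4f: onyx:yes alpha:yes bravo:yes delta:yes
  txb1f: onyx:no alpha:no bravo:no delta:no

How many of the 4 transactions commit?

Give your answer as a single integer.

Answer: 1

Derivation:
tx325: no from bravo -> abort (commits=0)
txcb9: no from onyx, alpha -> abort (commits=0)
txf4f: all yes -> commit (commits=1)
txb1f: no from onyx, alpha, bravo, delta -> abort (commits=1)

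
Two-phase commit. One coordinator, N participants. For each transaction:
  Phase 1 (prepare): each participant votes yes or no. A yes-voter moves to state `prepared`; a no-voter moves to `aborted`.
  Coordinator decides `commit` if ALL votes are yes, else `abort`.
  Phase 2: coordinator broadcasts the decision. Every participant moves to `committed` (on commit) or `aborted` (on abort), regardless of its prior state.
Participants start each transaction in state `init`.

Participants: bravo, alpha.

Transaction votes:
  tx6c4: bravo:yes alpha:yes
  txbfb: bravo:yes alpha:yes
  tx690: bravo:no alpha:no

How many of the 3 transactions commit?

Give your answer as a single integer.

tx6c4: all yes -> commit (commits=1)
txbfb: all yes -> commit (commits=2)
tx690: no from bravo, alpha -> abort (commits=2)

Answer: 2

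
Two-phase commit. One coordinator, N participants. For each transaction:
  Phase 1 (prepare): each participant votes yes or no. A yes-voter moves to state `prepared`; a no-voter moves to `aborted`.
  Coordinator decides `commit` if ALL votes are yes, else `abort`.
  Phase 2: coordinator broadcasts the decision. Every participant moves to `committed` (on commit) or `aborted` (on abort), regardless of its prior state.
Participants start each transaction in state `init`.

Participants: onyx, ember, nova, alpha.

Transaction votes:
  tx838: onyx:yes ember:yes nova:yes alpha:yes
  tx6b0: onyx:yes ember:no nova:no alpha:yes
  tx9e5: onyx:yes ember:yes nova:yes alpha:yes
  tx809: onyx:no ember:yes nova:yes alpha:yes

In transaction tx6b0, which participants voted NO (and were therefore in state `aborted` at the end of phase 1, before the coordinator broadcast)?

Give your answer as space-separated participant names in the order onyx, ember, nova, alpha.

Txn tx6b0 phase 1: onyx yes -> prepared; ember no -> aborted; nova no -> aborted; alpha yes -> prepared

Answer: ember nova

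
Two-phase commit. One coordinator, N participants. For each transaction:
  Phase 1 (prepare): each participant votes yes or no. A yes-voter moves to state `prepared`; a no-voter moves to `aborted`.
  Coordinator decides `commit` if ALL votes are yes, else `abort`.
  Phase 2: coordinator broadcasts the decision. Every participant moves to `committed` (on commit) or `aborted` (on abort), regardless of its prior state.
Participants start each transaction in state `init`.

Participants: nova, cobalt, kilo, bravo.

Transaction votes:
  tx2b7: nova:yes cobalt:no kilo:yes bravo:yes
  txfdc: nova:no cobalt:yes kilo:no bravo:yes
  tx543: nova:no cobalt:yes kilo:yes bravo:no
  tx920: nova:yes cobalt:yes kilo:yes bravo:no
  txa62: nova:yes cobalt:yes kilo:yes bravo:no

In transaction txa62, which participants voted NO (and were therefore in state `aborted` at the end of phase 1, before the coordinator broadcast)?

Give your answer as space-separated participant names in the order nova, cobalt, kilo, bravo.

Answer: bravo

Derivation:
Txn txa62 phase 1: nova yes -> prepared; cobalt yes -> prepared; kilo yes -> prepared; bravo no -> aborted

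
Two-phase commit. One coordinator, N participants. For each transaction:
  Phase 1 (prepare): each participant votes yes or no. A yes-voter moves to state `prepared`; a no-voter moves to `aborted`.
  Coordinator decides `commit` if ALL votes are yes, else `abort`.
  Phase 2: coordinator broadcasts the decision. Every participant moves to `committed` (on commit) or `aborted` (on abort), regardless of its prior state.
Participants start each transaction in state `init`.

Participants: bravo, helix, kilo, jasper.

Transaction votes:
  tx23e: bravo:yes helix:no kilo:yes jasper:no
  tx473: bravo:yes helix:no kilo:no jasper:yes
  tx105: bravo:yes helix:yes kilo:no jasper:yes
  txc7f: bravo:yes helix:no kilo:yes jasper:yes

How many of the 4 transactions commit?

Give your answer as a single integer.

tx23e: no from helix, jasper -> abort (commits=0)
tx473: no from helix, kilo -> abort (commits=0)
tx105: no from kilo -> abort (commits=0)
txc7f: no from helix -> abort (commits=0)

Answer: 0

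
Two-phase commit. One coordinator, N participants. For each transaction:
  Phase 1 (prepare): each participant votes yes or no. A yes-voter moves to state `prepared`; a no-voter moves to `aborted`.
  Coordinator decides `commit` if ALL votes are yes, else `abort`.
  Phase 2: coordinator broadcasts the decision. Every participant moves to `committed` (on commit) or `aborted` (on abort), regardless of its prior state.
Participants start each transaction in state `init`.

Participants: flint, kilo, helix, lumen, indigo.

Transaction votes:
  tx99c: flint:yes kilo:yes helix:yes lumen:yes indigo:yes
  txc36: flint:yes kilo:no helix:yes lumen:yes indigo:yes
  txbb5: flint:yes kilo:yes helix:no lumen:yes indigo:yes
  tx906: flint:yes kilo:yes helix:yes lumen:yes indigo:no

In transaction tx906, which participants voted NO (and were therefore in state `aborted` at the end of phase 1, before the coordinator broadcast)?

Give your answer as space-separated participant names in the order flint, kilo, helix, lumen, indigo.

Answer: indigo

Derivation:
Txn tx906 phase 1: flint yes -> prepared; kilo yes -> prepared; helix yes -> prepared; lumen yes -> prepared; indigo no -> aborted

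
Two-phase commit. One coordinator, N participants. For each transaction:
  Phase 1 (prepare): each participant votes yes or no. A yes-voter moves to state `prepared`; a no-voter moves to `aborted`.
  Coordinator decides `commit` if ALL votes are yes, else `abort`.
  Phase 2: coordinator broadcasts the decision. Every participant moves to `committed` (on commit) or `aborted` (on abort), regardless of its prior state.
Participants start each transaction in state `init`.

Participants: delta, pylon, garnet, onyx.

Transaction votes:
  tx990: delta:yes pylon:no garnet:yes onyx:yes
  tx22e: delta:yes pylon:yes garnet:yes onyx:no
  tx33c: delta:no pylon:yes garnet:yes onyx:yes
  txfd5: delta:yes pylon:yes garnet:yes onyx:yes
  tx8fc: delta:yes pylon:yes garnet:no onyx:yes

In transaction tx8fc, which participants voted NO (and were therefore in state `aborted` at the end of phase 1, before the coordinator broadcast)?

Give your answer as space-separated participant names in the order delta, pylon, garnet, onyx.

Txn tx8fc phase 1: delta yes -> prepared; pylon yes -> prepared; garnet no -> aborted; onyx yes -> prepared

Answer: garnet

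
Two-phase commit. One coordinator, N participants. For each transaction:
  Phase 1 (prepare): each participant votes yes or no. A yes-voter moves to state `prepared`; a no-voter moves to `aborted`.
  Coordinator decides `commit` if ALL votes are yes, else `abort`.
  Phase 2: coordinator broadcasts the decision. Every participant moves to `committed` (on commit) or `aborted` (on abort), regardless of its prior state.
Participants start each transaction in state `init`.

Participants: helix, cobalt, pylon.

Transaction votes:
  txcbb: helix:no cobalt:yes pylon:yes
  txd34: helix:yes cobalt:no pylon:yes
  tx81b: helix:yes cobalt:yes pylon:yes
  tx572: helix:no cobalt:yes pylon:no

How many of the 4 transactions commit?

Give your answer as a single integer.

Answer: 1

Derivation:
txcbb: no from helix -> abort (commits=0)
txd34: no from cobalt -> abort (commits=0)
tx81b: all yes -> commit (commits=1)
tx572: no from helix, pylon -> abort (commits=1)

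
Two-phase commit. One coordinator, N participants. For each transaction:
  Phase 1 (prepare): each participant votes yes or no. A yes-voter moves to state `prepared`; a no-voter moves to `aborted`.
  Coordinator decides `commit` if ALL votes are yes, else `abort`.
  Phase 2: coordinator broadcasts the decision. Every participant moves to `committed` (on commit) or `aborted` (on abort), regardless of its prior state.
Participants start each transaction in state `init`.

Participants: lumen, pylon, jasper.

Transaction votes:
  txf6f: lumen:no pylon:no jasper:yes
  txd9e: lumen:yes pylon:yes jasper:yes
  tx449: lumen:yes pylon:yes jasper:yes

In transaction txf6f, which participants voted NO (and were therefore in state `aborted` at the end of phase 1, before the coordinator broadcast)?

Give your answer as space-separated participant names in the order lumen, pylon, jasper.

Answer: lumen pylon

Derivation:
Txn txf6f phase 1: lumen no -> aborted; pylon no -> aborted; jasper yes -> prepared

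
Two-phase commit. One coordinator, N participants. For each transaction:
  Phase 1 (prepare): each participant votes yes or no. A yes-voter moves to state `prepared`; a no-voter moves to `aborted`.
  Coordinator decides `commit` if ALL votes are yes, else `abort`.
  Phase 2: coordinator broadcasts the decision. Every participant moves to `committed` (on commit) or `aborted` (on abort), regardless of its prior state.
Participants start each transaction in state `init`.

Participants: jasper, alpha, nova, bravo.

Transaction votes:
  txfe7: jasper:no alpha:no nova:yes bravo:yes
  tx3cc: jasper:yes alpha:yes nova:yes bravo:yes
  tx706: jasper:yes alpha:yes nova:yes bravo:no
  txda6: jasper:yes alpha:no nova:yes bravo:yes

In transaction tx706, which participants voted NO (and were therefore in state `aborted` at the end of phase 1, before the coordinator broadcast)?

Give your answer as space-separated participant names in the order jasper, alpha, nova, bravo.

Txn tx706 phase 1: jasper yes -> prepared; alpha yes -> prepared; nova yes -> prepared; bravo no -> aborted

Answer: bravo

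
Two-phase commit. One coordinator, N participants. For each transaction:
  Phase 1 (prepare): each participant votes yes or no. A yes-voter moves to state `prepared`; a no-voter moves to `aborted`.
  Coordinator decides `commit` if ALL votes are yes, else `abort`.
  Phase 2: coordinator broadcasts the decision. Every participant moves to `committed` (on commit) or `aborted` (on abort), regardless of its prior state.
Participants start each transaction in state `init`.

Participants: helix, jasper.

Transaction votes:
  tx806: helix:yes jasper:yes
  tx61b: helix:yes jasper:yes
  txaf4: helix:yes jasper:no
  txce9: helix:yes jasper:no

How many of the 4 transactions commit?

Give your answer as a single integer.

Answer: 2

Derivation:
tx806: all yes -> commit (commits=1)
tx61b: all yes -> commit (commits=2)
txaf4: no from jasper -> abort (commits=2)
txce9: no from jasper -> abort (commits=2)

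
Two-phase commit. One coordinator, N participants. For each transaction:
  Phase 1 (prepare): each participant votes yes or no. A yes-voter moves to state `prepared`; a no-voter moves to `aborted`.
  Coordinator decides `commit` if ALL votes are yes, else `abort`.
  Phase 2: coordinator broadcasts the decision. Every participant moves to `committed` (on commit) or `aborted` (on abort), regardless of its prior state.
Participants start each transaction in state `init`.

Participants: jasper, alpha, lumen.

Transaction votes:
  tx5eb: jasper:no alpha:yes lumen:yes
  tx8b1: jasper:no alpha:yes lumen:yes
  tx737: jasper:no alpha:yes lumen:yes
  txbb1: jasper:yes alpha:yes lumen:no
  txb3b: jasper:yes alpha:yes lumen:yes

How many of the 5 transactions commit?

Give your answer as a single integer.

Answer: 1

Derivation:
tx5eb: no from jasper -> abort (commits=0)
tx8b1: no from jasper -> abort (commits=0)
tx737: no from jasper -> abort (commits=0)
txbb1: no from lumen -> abort (commits=0)
txb3b: all yes -> commit (commits=1)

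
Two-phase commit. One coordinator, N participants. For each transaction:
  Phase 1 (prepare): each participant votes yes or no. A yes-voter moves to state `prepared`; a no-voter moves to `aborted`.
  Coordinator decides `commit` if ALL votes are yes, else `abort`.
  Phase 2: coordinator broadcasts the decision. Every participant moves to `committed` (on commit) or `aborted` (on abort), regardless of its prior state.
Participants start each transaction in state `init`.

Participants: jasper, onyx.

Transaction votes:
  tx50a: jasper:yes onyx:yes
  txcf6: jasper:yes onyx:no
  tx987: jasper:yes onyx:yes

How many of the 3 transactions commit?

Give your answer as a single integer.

tx50a: all yes -> commit (commits=1)
txcf6: no from onyx -> abort (commits=1)
tx987: all yes -> commit (commits=2)

Answer: 2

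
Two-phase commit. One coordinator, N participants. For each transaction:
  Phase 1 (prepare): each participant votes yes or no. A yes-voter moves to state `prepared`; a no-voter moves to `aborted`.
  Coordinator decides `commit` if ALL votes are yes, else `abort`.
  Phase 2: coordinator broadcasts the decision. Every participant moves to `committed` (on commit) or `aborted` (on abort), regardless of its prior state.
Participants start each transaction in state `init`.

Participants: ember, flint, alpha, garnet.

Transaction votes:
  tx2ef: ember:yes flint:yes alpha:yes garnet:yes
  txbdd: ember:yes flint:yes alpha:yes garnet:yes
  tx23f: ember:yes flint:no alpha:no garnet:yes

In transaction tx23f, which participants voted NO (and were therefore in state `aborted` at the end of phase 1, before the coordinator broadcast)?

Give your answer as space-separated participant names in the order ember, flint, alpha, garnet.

Txn tx23f phase 1: ember yes -> prepared; flint no -> aborted; alpha no -> aborted; garnet yes -> prepared

Answer: flint alpha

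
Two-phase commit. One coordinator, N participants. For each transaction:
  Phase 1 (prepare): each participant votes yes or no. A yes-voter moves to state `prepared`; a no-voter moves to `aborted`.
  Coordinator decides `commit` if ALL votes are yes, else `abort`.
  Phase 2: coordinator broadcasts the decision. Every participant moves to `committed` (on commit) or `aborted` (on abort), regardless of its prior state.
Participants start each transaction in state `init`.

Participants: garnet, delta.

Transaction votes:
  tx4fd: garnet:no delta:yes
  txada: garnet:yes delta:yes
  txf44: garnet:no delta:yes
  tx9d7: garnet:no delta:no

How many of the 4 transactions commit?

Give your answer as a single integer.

tx4fd: no from garnet -> abort (commits=0)
txada: all yes -> commit (commits=1)
txf44: no from garnet -> abort (commits=1)
tx9d7: no from garnet, delta -> abort (commits=1)

Answer: 1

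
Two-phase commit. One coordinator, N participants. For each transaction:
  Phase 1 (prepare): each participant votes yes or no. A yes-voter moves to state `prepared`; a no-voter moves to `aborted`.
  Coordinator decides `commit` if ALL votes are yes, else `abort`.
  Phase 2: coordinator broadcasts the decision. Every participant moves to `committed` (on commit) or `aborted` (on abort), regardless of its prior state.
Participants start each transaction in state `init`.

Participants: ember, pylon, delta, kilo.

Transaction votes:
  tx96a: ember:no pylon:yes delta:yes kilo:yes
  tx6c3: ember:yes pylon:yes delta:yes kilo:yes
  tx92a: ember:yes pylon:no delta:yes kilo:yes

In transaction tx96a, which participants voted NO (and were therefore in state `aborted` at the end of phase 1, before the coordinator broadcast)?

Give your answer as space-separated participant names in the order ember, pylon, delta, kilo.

Answer: ember

Derivation:
Txn tx96a phase 1: ember no -> aborted; pylon yes -> prepared; delta yes -> prepared; kilo yes -> prepared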